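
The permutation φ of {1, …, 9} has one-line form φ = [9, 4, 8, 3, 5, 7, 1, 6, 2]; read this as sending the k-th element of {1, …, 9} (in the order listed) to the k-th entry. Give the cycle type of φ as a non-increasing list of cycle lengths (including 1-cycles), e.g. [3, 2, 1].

The disjoint cycles are (1 9 2 4 3 8 6 7)(5), with lengths 8, 1 in non-increasing order.

[8, 1]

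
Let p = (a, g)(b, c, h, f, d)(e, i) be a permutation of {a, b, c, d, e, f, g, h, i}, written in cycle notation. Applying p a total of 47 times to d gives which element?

c

d lies in the 5-cycle (b, c, h, f, d).
Since the cycle has length 5, p^47 acts on it the same as p^2 (47 mod 5 = 2).
Advancing 2 steps from d: d → b → c.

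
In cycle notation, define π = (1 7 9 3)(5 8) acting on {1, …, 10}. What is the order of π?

The cycle type of π is (4, 2, 1, 1, 1, 1).
The order of π is the least common multiple of its cycle lengths: lcm(4, 2) = 4.

4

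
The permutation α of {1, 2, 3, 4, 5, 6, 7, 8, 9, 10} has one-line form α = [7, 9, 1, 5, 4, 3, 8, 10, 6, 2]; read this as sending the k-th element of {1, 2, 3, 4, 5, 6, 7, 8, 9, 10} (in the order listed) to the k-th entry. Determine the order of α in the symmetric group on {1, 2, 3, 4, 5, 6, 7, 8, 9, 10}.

8

Writing α as disjoint cycles, the cycle lengths are 8, 2.
The order is lcm(8, 2) = 8.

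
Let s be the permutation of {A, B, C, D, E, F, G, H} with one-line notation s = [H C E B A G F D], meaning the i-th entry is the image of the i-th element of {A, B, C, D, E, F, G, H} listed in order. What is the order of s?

6

Decomposing into disjoint cycles gives cycle lengths 6, 2.
The order of s is the least common multiple of its cycle lengths: lcm(6, 2) = 6.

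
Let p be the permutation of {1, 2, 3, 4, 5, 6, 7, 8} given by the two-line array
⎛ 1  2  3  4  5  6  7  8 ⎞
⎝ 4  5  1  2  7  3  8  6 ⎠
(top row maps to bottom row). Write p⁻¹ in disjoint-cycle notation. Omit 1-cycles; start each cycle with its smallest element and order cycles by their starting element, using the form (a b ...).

(1 3 6 8 7 5 2 4)

First write p in disjoint cycles: (1 4 2 5 7 8 6 3).
Reversing each cycle (and rotating so the smallest element leads) gives p⁻¹ = (1 3 6 8 7 5 2 4).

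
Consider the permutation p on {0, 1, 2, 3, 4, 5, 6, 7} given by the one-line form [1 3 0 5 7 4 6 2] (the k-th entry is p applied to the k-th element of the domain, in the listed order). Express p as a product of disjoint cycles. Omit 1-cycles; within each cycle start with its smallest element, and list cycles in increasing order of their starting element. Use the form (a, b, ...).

Iterating p from 0 gives 0 → 1 → 3 → 5 → 4 → 7 → 2 → 0; that is the 7-cycle (0, 1, 3, 5, 4, 7, 2).
Continuing from each remaining unvisited element yields (0, 1, 3, 5, 4, 7, 2).

(0, 1, 3, 5, 4, 7, 2)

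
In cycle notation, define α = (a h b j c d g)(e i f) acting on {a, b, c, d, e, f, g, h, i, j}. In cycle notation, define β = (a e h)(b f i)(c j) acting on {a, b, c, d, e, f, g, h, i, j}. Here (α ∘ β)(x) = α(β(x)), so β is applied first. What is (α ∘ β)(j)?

First apply β: β(j) = c, then α(c) = d. Thus (α ∘ β)(j) = d.

d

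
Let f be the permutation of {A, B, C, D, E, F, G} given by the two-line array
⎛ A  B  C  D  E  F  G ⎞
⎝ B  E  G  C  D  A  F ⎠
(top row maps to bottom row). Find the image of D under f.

C

The entry below D in the array is C, so f(D) = C.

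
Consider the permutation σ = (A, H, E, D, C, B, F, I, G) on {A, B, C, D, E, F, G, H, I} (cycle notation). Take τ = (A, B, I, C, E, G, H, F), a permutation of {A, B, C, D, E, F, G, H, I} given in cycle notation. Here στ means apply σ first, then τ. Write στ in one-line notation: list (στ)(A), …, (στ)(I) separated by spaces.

(στ)(x) = τ(σ(x)). Computing each image: τ(σ(A)) = τ(H) = F, τ(σ(B)) = τ(F) = A, τ(σ(C)) = τ(B) = I, τ(σ(D)) = τ(C) = E, τ(σ(E)) = τ(D) = D, τ(σ(F)) = τ(I) = C, τ(σ(G)) = τ(A) = B, τ(σ(H)) = τ(E) = G, τ(σ(I)) = τ(G) = H.
Hence στ = [F A I E D C B G H].

F A I E D C B G H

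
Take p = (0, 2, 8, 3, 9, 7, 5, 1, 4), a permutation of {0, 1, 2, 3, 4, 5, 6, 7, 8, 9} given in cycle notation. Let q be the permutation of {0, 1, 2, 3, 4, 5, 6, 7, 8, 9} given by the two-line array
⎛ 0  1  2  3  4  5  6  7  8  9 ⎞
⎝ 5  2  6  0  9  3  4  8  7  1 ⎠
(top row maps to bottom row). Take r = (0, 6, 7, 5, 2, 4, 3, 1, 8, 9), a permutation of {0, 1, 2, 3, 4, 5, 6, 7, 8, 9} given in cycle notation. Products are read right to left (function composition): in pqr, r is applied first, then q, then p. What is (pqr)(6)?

3

Chase 6: r(6) = 7; q(7) = 8; p(8) = 3. Hence (pqr)(6) = 3.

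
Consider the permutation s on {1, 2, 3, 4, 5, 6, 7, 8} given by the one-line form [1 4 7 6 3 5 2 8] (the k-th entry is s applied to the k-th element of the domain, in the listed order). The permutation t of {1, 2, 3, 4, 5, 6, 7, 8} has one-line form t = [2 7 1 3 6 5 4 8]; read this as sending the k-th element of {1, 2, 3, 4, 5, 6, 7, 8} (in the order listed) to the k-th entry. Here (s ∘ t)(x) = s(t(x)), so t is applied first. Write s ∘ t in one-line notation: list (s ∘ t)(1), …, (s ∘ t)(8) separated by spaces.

4 2 1 7 5 3 6 8

Chase each element through t then s: 1 → 2 → 4; 2 → 7 → 2; 3 → 1 → 1; 4 → 3 → 7; 5 → 6 → 5; 6 → 5 → 3; 7 → 4 → 6; 8 → 8 → 8.
Collecting the images, s ∘ t = [4 2 1 7 5 3 6 8].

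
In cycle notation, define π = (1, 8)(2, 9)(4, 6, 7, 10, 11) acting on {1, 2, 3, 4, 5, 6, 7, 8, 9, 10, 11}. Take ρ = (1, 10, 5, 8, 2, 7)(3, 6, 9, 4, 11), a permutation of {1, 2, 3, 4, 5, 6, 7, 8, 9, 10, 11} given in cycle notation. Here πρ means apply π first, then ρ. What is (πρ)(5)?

8

First apply π: π(5) = 5, then ρ(5) = 8. Thus (πρ)(5) = 8.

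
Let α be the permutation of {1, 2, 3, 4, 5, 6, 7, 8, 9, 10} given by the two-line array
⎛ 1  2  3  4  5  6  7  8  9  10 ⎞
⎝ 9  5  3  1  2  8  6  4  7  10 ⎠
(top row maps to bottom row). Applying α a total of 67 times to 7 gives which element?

6

Tracing 7 → 6 → … returns to 7 after 6 steps, so 7 lies in a 6-cycle (1 9 7 6 8 4).
Powers repeat with period 6 on this cycle, and 67 mod 6 = 1, so α^67(7) = α^1(7).
Advancing 1 step from 7: 7 → 6.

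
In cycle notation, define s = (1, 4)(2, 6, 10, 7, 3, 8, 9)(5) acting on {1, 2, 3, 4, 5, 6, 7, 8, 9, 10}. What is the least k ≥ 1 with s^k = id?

The disjoint cycles have lengths 7, 2, 1.
The order of s is the least common multiple of its cycle lengths: lcm(7, 2) = 14.

14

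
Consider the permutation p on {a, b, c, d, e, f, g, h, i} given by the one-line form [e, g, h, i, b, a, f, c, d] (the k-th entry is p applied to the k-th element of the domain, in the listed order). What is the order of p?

10

The disjoint-cycle form of p has cycle lengths 5, 2, 2.
The order of p is the least common multiple of its cycle lengths: lcm(5, 2, 2) = 10.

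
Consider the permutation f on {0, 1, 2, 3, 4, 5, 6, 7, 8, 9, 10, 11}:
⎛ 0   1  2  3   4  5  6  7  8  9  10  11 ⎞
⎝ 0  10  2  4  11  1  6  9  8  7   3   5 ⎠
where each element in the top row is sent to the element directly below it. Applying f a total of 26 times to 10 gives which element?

Tracing 10 → 3 → … returns to 10 after 6 steps, so 10 lies in a 6-cycle (1, 10, 3, 4, 11, 5).
Since the cycle has length 6, f^26 acts on it the same as f^2 (26 mod 6 = 2).
Advancing 2 steps from 10: 10 → 3 → 4.

4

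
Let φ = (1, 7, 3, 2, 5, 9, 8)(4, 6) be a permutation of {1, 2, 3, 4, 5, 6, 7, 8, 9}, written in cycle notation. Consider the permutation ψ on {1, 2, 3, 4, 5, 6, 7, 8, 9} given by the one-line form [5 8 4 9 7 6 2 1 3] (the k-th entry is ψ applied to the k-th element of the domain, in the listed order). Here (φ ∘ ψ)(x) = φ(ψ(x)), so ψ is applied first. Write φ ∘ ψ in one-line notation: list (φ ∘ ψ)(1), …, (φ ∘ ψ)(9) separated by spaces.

9 1 6 8 3 4 5 7 2

(φ ∘ ψ)(x) = φ(ψ(x)). Computing each image: φ(ψ(1)) = φ(5) = 9, φ(ψ(2)) = φ(8) = 1, φ(ψ(3)) = φ(4) = 6, φ(ψ(4)) = φ(9) = 8, φ(ψ(5)) = φ(7) = 3, φ(ψ(6)) = φ(6) = 4, φ(ψ(7)) = φ(2) = 5, φ(ψ(8)) = φ(1) = 7, φ(ψ(9)) = φ(3) = 2.
Hence φ ∘ ψ = [9 1 6 8 3 4 5 7 2].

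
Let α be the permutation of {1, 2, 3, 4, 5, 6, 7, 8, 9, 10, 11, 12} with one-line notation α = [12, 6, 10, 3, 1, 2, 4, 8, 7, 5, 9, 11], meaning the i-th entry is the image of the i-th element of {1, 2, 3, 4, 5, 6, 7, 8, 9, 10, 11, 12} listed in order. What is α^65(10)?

1

Tracing 10 → 5 → … returns to 10 after 9 steps, so 10 lies in a 9-cycle (1 12 11 9 7 4 3 10 5).
On a 9-cycle, α^9 is the identity, so α^65 = α^2 there (65 ≡ 2 mod 9).
Stepping 2 places around the cycle: 10 → 5 → 1.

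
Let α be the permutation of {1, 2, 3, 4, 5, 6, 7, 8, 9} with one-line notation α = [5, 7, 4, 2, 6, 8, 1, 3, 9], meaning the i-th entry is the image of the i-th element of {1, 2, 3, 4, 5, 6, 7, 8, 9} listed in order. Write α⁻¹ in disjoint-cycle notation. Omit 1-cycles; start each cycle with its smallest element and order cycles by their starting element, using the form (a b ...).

(1 7 2 4 3 8 6 5)

The cycle decomposition of α is (1 5 6 8 3 4 2 7).
Reversing each cycle (and rotating so the smallest element leads) gives α⁻¹ = (1 7 2 4 3 8 6 5).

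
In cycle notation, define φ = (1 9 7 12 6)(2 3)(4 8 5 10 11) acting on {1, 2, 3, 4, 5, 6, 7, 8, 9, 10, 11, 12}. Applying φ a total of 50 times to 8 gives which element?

8

8 lies in the 5-cycle (4 8 5 10 11).
Since the cycle has length 5, φ^50 acts on it the same as φ^0 (50 mod 5 = 0).
So φ^50(8) = 8.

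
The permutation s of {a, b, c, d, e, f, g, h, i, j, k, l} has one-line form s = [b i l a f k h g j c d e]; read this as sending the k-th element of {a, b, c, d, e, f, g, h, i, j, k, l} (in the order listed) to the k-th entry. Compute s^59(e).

Tracing e → f → … returns to e after 10 steps, so e lies in a 10-cycle (a, b, i, j, c, l, e, f, k, d).
Powers repeat with period 10 on this cycle, and 59 mod 10 = 9, so s^59(e) = s^9(e).
Advancing 9 steps from e: e → f → k → d → a → b → i → j → c → l.

l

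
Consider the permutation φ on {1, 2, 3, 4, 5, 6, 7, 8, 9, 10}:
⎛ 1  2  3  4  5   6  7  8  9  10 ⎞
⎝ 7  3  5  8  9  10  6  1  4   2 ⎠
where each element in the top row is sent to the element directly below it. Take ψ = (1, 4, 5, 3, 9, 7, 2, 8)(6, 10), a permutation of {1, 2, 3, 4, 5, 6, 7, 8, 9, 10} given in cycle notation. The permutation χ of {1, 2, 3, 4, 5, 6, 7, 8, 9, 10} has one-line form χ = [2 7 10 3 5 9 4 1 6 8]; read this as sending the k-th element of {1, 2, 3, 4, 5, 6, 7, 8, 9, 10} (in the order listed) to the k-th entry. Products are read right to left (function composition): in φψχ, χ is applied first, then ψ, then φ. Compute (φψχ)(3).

10

Chase 3: χ(3) = 10; ψ(10) = 6; φ(6) = 10. Hence (φψχ)(3) = 10.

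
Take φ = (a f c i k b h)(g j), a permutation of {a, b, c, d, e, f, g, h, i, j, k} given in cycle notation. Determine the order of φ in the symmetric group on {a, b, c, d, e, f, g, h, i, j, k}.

14

The disjoint cycles have lengths 7, 2, 1, 1.
Since disjoint cycles commute, ord(φ) = lcm(7, 2) = 14.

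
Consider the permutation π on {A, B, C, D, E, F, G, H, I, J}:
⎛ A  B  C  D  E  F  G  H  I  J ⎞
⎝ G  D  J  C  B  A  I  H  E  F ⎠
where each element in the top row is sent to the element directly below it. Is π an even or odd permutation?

even

In disjoint-cycle form the cycle lengths are 9, 1.
A cycle is odd iff its length is even; π has 0 even-length cycles, so sgn(π) = (−1)^0 and π is even.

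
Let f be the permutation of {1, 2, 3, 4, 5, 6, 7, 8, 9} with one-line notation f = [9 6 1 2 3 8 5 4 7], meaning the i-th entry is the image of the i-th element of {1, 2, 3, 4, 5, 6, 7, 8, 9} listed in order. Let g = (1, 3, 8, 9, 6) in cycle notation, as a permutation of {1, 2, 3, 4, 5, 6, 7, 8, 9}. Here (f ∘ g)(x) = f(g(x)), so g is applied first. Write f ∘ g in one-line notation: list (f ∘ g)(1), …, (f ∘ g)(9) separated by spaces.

1 6 4 2 3 9 5 7 8

Chase each element through g then f: 1 → 3 → 1; 2 → 2 → 6; 3 → 8 → 4; 4 → 4 → 2; 5 → 5 → 3; 6 → 1 → 9; 7 → 7 → 5; 8 → 9 → 7; 9 → 6 → 8.
So f ∘ g in one-line form is 1 6 4 2 3 9 5 7 8.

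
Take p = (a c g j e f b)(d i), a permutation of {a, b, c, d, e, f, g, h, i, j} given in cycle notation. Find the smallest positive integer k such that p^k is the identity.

14

The disjoint cycles have lengths 7, 2, 1.
The order of p is the least common multiple of its cycle lengths: lcm(7, 2) = 14.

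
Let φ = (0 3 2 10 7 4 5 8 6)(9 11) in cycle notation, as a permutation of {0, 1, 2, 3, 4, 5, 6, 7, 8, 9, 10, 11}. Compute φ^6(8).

8 lies in the 9-cycle (0 3 2 10 7 4 5 8 6).
Stepping 6 places around the cycle: 8 → 6 → 0 → 3 → 2 → 10 → 7.

7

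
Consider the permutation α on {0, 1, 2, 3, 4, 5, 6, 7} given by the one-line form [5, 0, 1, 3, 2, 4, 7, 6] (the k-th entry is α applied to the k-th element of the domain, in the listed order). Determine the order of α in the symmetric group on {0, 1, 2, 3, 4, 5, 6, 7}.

10

Writing α as disjoint cycles, the cycle lengths are 5, 2, 1.
Since disjoint cycles commute, ord(α) = lcm(5, 2) = 10.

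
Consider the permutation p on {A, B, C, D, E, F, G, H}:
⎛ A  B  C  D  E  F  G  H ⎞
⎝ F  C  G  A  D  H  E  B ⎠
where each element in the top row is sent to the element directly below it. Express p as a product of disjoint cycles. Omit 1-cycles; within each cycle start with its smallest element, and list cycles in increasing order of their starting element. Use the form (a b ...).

Start at A and follow images: A → F → H → B → C → G → E → D → A, giving the cycle (A F H B C G E D).
Repeating from the next unused element and collecting all non-trivial cycles gives (A F H B C G E D).

(A F H B C G E D)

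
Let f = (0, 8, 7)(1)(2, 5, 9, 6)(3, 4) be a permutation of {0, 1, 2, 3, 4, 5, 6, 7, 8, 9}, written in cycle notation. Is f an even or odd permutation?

The cycle lengths are 4, 3, 2, 1.
A cycle is odd iff its length is even; f has 2 even-length cycles, so sgn(f) = (−1)^2 and f is even.

even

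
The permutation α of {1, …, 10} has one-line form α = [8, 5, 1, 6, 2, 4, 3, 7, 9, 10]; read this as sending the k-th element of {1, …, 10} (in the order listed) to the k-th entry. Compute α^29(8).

7

Tracing 8 → 7 → … returns to 8 after 4 steps, so 8 lies in a 4-cycle (1, 8, 7, 3).
Powers repeat with period 4 on this cycle, and 29 mod 4 = 1, so α^29(8) = α^1(8).
Advancing 1 step from 8: 8 → 7.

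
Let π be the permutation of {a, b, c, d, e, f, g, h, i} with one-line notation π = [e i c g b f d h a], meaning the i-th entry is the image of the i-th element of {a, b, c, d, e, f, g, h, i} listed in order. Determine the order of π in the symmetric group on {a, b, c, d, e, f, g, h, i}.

4

The disjoint-cycle form of π has cycle lengths 4, 2, 1, 1, 1.
Since disjoint cycles commute, ord(π) = lcm(4, 2) = 4.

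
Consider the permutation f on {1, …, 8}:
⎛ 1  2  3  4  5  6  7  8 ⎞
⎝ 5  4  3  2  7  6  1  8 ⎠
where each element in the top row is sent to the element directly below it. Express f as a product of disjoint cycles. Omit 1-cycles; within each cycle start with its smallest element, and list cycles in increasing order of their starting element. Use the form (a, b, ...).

(1, 5, 7)(2, 4)

Start at 1 and follow images: 1 → 5 → 7 → 1, giving the cycle (1, 5, 7).
Repeating from the next unused element and collecting all non-trivial cycles gives (1, 5, 7)(2, 4).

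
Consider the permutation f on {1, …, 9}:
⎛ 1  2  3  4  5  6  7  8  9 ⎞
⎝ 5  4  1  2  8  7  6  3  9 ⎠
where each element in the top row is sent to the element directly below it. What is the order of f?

The disjoint-cycle form of f has cycle lengths 4, 2, 2, 1.
The order of f is the least common multiple of its cycle lengths: lcm(4, 2, 2) = 4.

4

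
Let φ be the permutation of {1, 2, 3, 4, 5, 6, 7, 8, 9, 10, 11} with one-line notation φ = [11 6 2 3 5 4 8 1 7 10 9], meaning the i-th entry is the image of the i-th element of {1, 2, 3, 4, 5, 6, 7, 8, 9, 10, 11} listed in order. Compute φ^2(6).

Tracing 6 → 4 → … returns to 6 after 4 steps, so 6 lies in a 4-cycle (2, 6, 4, 3).
Stepping 2 places around the cycle: 6 → 4 → 3.

3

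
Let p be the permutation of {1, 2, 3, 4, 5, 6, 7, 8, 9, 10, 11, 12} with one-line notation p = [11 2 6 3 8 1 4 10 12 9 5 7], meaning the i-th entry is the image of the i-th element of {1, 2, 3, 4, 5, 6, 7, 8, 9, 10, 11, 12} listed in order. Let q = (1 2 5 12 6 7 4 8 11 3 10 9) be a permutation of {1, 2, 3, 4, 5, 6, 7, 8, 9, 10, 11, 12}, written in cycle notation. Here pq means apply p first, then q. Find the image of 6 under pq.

2

First apply p: p(6) = 1, then q(1) = 2. Thus (pq)(6) = 2.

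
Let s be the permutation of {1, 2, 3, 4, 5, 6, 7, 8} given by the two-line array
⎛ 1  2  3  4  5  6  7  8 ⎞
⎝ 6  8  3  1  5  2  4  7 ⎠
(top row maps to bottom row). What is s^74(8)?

4

Tracing 8 → 7 → … returns to 8 after 6 steps, so 8 lies in a 6-cycle (1, 6, 2, 8, 7, 4).
Since the cycle has length 6, s^74 acts on it the same as s^2 (74 mod 6 = 2).
Advancing 2 steps from 8: 8 → 7 → 4.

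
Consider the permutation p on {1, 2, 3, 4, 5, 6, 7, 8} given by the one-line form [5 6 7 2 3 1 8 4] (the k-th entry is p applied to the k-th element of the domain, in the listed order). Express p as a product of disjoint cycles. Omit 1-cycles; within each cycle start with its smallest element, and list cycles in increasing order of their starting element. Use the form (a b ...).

Start at 1 and follow images: 1 → 5 → 3 → 7 → 8 → 4 → 2 → 6 → 1, giving the cycle (1 5 3 7 8 4 2 6).
Continuing from each remaining unvisited element yields (1 5 3 7 8 4 2 6).

(1 5 3 7 8 4 2 6)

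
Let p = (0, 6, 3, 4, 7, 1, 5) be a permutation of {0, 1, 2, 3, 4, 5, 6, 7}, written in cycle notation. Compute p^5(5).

5 lies in the 7-cycle (0, 6, 3, 4, 7, 1, 5).
Stepping 5 places around the cycle: 5 → 0 → 6 → 3 → 4 → 7.

7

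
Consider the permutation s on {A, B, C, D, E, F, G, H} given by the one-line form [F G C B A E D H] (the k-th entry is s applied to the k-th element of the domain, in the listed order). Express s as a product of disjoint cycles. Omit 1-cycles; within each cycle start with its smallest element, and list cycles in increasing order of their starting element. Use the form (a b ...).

(A F E)(B G D)

From A: A → F → E → A, closing the cycle (A F E).
Repeating from the next unused element and collecting all non-trivial cycles gives (A F E)(B G D).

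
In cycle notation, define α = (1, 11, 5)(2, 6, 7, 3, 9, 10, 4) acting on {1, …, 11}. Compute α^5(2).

10

2 lies in the 7-cycle (2, 6, 7, 3, 9, 10, 4).
Advancing 5 steps from 2: 2 → 6 → 7 → 3 → 9 → 10.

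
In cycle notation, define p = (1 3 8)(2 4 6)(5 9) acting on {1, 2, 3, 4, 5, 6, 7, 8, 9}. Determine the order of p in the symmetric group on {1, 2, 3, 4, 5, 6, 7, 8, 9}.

The cycle type of p is (3, 3, 2, 1).
Since disjoint cycles commute, ord(p) = lcm(3, 3, 2) = 6.

6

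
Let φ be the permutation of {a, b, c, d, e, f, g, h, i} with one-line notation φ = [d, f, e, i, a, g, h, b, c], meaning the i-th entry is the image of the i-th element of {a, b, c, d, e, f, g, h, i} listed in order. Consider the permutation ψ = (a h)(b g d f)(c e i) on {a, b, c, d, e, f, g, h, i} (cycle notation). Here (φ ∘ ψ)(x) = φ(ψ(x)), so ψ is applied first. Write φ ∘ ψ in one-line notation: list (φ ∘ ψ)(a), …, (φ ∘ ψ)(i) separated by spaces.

b h a g c f i d e

(φ ∘ ψ)(x) = φ(ψ(x)). Computing each image: φ(ψ(a)) = φ(h) = b, φ(ψ(b)) = φ(g) = h, φ(ψ(c)) = φ(e) = a, φ(ψ(d)) = φ(f) = g, φ(ψ(e)) = φ(i) = c, φ(ψ(f)) = φ(b) = f, φ(ψ(g)) = φ(d) = i, φ(ψ(h)) = φ(a) = d, φ(ψ(i)) = φ(c) = e.
Hence φ ∘ ψ = [b h a g c f i d e].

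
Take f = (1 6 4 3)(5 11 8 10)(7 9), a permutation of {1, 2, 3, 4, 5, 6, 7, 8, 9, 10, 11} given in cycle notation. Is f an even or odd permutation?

The cycle lengths are 4, 4, 2, 1.
A cycle is odd iff its length is even; f has 3 even-length cycles, so sgn(f) = (−1)^3 and f is odd.

odd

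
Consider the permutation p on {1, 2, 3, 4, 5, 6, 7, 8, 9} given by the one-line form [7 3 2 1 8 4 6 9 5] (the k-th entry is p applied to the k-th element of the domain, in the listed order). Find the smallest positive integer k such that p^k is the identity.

Decomposing into disjoint cycles gives cycle lengths 4, 3, 2.
The order of p is the least common multiple of its cycle lengths: lcm(4, 3, 2) = 12.

12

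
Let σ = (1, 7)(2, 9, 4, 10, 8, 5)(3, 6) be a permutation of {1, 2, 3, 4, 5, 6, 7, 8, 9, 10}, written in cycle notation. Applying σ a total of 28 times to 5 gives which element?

5 lies in the 6-cycle (2, 9, 4, 10, 8, 5).
On a 6-cycle, σ^6 is the identity, so σ^28 = σ^4 there (28 ≡ 4 mod 6).
Advancing 4 steps from 5: 5 → 2 → 9 → 4 → 10.

10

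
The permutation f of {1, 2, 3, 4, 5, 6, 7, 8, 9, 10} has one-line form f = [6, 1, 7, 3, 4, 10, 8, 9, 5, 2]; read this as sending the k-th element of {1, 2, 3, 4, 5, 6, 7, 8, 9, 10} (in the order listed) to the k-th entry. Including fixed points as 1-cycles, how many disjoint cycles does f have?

The cycle decomposition is (1 6 10 2)(3 7 8 9 5 4), which has 2 cycles (counting 1-cycles).

2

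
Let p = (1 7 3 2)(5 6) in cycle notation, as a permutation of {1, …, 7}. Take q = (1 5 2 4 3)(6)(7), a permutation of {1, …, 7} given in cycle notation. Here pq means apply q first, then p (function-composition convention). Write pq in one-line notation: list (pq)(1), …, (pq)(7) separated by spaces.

For each element, apply q then p: 1 → 5 → 6; 2 → 4 → 4; 3 → 1 → 7; 4 → 3 → 2; 5 → 2 → 1; 6 → 6 → 5; 7 → 7 → 3.
Collecting the images, pq = [6 4 7 2 1 5 3].

6 4 7 2 1 5 3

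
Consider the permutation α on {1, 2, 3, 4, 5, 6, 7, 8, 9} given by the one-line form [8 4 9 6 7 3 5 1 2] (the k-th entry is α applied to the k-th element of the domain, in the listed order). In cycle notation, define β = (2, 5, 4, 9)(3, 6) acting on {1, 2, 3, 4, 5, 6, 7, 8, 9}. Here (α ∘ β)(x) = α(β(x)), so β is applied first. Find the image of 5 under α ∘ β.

6

(α ∘ β)(5) = α(β(5)). β(5) = 4, then α(4) = 6. So (α ∘ β)(5) = 6.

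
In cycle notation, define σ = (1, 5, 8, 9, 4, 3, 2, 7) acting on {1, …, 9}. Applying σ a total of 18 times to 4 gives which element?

2

4 lies in the 8-cycle (1, 5, 8, 9, 4, 3, 2, 7).
On an 8-cycle, σ^8 is the identity, so σ^18 = σ^2 there (18 ≡ 2 mod 8).
Stepping 2 places around the cycle: 4 → 3 → 2.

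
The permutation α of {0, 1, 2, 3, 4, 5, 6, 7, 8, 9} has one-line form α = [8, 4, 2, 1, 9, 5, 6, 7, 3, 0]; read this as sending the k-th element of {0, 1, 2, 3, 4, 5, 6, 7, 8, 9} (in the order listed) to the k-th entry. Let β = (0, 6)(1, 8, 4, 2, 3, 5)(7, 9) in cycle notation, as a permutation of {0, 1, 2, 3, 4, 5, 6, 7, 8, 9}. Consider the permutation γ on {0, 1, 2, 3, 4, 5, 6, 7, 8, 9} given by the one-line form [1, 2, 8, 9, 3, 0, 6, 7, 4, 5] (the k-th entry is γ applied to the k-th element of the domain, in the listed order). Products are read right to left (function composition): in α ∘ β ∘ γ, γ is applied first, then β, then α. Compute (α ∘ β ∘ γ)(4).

Chase 4: γ(4) = 3; β(3) = 5; α(5) = 5. Hence (α ∘ β ∘ γ)(4) = 5.

5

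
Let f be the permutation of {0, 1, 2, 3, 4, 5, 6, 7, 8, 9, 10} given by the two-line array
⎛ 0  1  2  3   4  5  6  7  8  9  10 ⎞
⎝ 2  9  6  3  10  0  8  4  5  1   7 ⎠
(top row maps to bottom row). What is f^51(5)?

Tracing 5 → 0 → … returns to 5 after 5 steps, so 5 lies in a 5-cycle (0 2 6 8 5).
On a 5-cycle, f^5 is the identity, so f^51 = f^1 there (51 ≡ 1 mod 5).
Stepping 1 place around the cycle: 5 → 0.

0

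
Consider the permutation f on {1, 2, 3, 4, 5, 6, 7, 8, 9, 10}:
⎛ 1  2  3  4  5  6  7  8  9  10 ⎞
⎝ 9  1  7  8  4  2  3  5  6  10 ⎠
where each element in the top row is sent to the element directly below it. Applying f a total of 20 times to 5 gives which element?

Tracing 5 → 4 → … returns to 5 after 3 steps, so 5 lies in a 3-cycle (4, 8, 5).
Powers repeat with period 3 on this cycle, and 20 mod 3 = 2, so f^20(5) = f^2(5).
Advancing 2 steps from 5: 5 → 4 → 8.

8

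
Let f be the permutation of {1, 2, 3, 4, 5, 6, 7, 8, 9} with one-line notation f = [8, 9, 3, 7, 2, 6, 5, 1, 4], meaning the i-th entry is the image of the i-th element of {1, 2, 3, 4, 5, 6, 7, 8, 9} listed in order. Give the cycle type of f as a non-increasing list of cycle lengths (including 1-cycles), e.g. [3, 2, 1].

[5, 2, 1, 1]

The disjoint cycles are (1, 8)(2, 9, 4, 7, 5)(3)(6), with lengths 5, 2, 1, 1 in non-increasing order.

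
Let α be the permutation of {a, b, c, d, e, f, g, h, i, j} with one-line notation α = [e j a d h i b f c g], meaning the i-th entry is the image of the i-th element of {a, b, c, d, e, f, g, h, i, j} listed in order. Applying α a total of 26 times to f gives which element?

c

Tracing f → i → … returns to f after 6 steps, so f lies in a 6-cycle (a, e, h, f, i, c).
Powers repeat with period 6 on this cycle, and 26 mod 6 = 2, so α^26(f) = α^2(f).
Advancing 2 steps from f: f → i → c.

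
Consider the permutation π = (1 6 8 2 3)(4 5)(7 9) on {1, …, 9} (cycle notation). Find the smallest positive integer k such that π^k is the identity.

10

The disjoint cycles have lengths 5, 2, 2.
The order is lcm(5, 2, 2) = 10.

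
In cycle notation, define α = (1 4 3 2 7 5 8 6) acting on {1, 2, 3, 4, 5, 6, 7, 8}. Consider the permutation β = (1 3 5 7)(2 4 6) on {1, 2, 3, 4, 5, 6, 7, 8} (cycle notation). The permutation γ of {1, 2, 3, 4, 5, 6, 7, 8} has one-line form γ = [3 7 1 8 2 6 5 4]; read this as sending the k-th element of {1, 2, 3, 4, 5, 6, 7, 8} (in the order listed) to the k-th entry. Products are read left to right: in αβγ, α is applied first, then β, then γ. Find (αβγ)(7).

5

Apply the permutations in order: α(7) = 5, then β(5) = 7, then γ(7) = 5. So (αβγ)(7) = 5.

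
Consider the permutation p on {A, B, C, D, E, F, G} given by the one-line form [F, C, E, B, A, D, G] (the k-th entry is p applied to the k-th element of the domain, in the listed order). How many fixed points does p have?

The fixed points (elements with p(x) = x) are {G}, so there is 1.

1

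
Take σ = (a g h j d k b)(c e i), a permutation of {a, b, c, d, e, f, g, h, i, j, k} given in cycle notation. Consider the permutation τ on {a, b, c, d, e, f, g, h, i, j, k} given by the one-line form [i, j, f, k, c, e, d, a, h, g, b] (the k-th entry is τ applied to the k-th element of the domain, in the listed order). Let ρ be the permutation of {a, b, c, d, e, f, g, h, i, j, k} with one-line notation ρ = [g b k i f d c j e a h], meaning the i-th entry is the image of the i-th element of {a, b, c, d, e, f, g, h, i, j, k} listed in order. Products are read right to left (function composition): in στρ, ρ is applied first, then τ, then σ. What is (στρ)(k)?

Chase k: ρ(k) = h; τ(h) = a; σ(a) = g. Hence (στρ)(k) = g.

g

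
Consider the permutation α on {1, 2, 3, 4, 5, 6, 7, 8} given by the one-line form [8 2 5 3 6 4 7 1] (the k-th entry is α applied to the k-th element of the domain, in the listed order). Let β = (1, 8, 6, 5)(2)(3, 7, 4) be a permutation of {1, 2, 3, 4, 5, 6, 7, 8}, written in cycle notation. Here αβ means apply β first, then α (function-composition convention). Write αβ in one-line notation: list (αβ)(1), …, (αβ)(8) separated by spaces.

1 2 7 5 8 6 3 4

For each element, apply β then α: 1 → 8 → 1; 2 → 2 → 2; 3 → 7 → 7; 4 → 3 → 5; 5 → 1 → 8; 6 → 5 → 6; 7 → 4 → 3; 8 → 6 → 4.
Collecting the images, αβ = [1 2 7 5 8 6 3 4].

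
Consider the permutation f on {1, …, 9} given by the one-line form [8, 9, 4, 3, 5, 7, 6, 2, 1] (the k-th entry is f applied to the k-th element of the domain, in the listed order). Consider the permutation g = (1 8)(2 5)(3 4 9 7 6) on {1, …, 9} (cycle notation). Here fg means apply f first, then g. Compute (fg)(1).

1

f(1) = 8, then g(8) = 1; composing gives (fg)(1) = 1.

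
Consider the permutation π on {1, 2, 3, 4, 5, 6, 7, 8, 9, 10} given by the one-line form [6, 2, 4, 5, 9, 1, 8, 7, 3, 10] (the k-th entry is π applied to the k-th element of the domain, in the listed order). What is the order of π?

4

The disjoint-cycle form of π has cycle lengths 4, 2, 2, 1, 1.
The order of π is the least common multiple of its cycle lengths: lcm(4, 2, 2) = 4.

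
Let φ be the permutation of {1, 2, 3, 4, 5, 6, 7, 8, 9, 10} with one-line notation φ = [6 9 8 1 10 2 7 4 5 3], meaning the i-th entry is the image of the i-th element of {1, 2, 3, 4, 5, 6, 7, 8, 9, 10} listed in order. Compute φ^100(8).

4

Tracing 8 → 4 → … returns to 8 after 9 steps, so 8 lies in a 9-cycle (1, 6, 2, 9, 5, 10, 3, 8, 4).
Powers repeat with period 9 on this cycle, and 100 mod 9 = 1, so φ^100(8) = φ^1(8).
Advancing 1 step from 8: 8 → 4.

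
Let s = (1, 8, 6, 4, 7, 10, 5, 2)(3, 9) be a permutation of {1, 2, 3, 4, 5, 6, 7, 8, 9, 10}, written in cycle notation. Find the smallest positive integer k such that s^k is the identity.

The cycle type of s is (8, 2).
The order of s is the least common multiple of its cycle lengths: lcm(8, 2) = 8.

8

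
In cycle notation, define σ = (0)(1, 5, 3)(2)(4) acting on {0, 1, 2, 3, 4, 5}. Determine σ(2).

The 1-cycle (2) fixes 2, so σ(2) = 2.

2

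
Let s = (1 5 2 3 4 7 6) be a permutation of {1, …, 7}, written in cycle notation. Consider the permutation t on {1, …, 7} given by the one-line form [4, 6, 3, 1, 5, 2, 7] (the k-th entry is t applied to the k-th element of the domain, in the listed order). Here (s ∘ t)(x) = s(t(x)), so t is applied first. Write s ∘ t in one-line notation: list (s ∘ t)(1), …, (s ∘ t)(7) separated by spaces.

Chase each element through t then s: 1 → 4 → 7; 2 → 6 → 1; 3 → 3 → 4; 4 → 1 → 5; 5 → 5 → 2; 6 → 2 → 3; 7 → 7 → 6.
So s ∘ t in one-line form is 7 1 4 5 2 3 6.

7 1 4 5 2 3 6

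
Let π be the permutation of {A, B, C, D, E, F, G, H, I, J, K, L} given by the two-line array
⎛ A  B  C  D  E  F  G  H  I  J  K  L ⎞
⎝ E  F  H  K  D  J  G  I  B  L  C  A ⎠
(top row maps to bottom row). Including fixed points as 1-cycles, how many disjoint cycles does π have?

2

The cycle decomposition is (A E D K C H I B F J L)(G), which has 2 cycles (counting 1-cycles).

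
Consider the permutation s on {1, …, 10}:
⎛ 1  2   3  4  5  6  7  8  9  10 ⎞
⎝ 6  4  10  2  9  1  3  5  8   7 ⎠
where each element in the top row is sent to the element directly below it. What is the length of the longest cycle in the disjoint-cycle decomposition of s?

3

Decomposing into disjoint cycles gives (1 6)(2 4)(3 10 7)(5 9 8); the longest has length 3.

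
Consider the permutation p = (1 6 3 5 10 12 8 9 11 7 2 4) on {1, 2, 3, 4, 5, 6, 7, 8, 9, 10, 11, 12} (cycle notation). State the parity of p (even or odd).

odd

The cycle lengths are 12.
A cycle is odd iff its length is even; p has 1 even-length cycle, so sgn(p) = (−1)^1 and p is odd.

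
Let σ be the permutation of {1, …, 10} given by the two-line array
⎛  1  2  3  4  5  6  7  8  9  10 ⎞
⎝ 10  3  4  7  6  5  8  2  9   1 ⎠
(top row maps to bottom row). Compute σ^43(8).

Tracing 8 → 2 → … returns to 8 after 5 steps, so 8 lies in a 5-cycle (2 3 4 7 8).
Powers repeat with period 5 on this cycle, and 43 mod 5 = 3, so σ^43(8) = σ^3(8).
Stepping 3 places around the cycle: 8 → 2 → 3 → 4.

4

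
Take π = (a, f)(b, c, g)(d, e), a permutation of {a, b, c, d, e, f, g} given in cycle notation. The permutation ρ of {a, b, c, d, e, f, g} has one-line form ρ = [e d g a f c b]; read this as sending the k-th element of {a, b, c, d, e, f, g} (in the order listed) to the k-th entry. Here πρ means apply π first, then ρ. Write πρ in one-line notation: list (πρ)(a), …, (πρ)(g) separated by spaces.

For each element, apply π then ρ: a → f → c; b → c → g; c → g → b; d → e → f; e → d → a; f → a → e; g → b → d.
So πρ in one-line form is c g b f a e d.

c g b f a e d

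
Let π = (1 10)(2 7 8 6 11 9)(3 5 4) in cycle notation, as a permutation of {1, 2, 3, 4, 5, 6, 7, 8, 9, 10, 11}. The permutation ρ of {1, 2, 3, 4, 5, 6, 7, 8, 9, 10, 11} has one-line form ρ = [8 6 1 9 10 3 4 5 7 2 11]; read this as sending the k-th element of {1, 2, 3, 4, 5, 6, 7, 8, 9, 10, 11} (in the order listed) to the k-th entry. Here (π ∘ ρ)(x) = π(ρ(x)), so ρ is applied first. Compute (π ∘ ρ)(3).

(π ∘ ρ)(3) = π(ρ(3)). ρ(3) = 1, then π(1) = 10. So (π ∘ ρ)(3) = 10.

10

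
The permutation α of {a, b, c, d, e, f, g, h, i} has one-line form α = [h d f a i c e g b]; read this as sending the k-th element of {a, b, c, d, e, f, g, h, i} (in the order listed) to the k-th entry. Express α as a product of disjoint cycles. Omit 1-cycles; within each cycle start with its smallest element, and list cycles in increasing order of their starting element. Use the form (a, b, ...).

Iterating α from a gives a → h → g → e → i → b → d → a; that is the 7-cycle (a, h, g, e, i, b, d).
Repeating from the next unused element and collecting all non-trivial cycles gives (a, h, g, e, i, b, d)(c, f).

(a, h, g, e, i, b, d)(c, f)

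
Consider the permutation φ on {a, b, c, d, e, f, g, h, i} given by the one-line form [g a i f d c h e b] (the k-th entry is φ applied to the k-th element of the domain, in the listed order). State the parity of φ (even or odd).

even

In disjoint-cycle form the cycle lengths are 9.
A cycle is odd iff its length is even; φ has 0 even-length cycles, so sgn(φ) = (−1)^0 and φ is even.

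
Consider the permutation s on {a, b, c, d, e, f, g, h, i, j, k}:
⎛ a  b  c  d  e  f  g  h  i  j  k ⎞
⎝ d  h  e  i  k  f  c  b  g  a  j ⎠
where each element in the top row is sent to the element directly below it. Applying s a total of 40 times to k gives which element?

Tracing k → j → … returns to k after 8 steps, so k lies in an 8-cycle (a, d, i, g, c, e, k, j).
Since the cycle has length 8, s^40 acts on it the same as s^0 (40 mod 8 = 0).
So s^40(k) = k.

k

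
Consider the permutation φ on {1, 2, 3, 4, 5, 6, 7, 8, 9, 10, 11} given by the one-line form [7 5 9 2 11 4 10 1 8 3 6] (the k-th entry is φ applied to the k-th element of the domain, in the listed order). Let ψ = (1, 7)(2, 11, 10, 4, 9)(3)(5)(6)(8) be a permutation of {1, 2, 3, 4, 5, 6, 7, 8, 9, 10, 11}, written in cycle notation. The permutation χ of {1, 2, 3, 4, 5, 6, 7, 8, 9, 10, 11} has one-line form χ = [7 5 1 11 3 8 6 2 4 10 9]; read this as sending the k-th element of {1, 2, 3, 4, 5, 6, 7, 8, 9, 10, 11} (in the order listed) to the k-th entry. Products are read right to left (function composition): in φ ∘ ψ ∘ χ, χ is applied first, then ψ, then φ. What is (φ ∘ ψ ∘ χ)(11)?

5

Chase 11: χ(11) = 9; ψ(9) = 2; φ(2) = 5. Hence (φ ∘ ψ ∘ χ)(11) = 5.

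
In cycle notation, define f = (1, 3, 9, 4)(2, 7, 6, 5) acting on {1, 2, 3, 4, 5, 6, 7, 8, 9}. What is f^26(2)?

6

2 lies in the 4-cycle (2, 7, 6, 5).
Powers repeat with period 4 on this cycle, and 26 mod 4 = 2, so f^26(2) = f^2(2).
Advancing 2 steps from 2: 2 → 7 → 6.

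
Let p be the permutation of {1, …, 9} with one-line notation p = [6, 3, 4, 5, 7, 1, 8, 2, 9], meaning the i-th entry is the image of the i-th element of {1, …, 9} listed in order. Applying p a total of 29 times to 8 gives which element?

7

Tracing 8 → 2 → … returns to 8 after 6 steps, so 8 lies in a 6-cycle (2, 3, 4, 5, 7, 8).
Since the cycle has length 6, p^29 acts on it the same as p^5 (29 mod 6 = 5).
Stepping 5 places around the cycle: 8 → 2 → 3 → 4 → 5 → 7.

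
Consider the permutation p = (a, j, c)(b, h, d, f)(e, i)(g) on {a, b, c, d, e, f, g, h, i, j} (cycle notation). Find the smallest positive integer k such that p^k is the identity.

The cycle type of p is (4, 3, 2, 1).
The order is lcm(4, 3, 2) = 12.

12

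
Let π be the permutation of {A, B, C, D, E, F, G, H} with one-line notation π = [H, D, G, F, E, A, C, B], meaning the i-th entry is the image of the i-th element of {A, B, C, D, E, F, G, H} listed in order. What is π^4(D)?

Tracing D → F → … returns to D after 5 steps, so D lies in a 5-cycle (A H B D F).
Advancing 4 steps from D: D → F → A → H → B.

B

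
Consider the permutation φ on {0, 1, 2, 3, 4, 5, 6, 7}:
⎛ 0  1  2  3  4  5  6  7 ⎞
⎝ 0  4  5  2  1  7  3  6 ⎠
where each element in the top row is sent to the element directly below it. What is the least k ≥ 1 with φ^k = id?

Writing φ as disjoint cycles, the cycle lengths are 5, 2, 1.
The order is lcm(5, 2) = 10.

10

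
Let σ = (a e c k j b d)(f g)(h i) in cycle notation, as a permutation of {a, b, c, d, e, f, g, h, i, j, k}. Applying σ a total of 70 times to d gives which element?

d lies in the 7-cycle (a e c k j b d).
On a 7-cycle, σ^7 is the identity, so σ^70 = σ^0 there (70 ≡ 0 mod 7).
So σ^70(d) = d.

d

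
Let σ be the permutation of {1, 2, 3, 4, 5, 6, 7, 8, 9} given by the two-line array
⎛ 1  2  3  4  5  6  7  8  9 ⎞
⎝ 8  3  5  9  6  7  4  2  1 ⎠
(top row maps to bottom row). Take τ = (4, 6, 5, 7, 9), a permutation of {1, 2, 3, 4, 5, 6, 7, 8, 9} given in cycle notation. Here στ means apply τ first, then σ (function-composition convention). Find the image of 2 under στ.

3

τ(2) = 2, then σ(2) = 3; composing gives (στ)(2) = 3.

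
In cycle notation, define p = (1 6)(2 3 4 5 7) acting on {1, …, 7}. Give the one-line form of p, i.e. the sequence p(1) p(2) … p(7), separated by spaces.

Image by image: 1↦6, 2↦3, 3↦4, 4↦5, 5↦7, 6↦1, 7↦2.
Listing these in domain order gives 6 3 4 5 7 1 2.

6 3 4 5 7 1 2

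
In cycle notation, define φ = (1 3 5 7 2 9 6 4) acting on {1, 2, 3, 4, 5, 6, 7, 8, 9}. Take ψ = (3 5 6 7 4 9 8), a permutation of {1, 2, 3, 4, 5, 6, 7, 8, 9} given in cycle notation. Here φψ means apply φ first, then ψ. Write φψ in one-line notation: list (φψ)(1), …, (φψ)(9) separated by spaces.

(φψ)(x) = ψ(φ(x)). Computing each image: ψ(φ(1)) = ψ(3) = 5, ψ(φ(2)) = ψ(9) = 8, ψ(φ(3)) = ψ(5) = 6, ψ(φ(4)) = ψ(1) = 1, ψ(φ(5)) = ψ(7) = 4, ψ(φ(6)) = ψ(4) = 9, ψ(φ(7)) = ψ(2) = 2, ψ(φ(8)) = ψ(8) = 3, ψ(φ(9)) = ψ(6) = 7.
Hence φψ = [5 8 6 1 4 9 2 3 7].

5 8 6 1 4 9 2 3 7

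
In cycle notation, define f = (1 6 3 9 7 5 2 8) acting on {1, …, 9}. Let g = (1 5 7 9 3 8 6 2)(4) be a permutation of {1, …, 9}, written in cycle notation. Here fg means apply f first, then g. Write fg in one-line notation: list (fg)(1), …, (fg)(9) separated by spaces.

For each element, apply f then g: 1 → 6 → 2; 2 → 8 → 6; 3 → 9 → 3; 4 → 4 → 4; 5 → 2 → 1; 6 → 3 → 8; 7 → 5 → 7; 8 → 1 → 5; 9 → 7 → 9.
So fg in one-line form is 2 6 3 4 1 8 7 5 9.

2 6 3 4 1 8 7 5 9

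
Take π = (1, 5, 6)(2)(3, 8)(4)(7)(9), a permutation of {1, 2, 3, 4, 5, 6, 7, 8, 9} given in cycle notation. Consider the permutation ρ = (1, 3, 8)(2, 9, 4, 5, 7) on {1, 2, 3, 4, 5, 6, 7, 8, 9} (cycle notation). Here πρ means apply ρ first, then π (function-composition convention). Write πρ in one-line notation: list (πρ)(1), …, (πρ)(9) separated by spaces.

For each element, apply ρ then π: 1 → 3 → 8; 2 → 9 → 9; 3 → 8 → 3; 4 → 5 → 6; 5 → 7 → 7; 6 → 6 → 1; 7 → 2 → 2; 8 → 1 → 5; 9 → 4 → 4.
So πρ in one-line form is 8 9 3 6 7 1 2 5 4.

8 9 3 6 7 1 2 5 4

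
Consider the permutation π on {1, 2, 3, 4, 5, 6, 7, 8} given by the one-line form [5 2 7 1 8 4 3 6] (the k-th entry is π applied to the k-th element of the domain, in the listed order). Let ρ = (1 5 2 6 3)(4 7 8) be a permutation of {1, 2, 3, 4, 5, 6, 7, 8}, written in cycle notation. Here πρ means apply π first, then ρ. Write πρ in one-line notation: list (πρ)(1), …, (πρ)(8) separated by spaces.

(πρ)(x) = ρ(π(x)). Computing each image: ρ(π(1)) = ρ(5) = 2, ρ(π(2)) = ρ(2) = 6, ρ(π(3)) = ρ(7) = 8, ρ(π(4)) = ρ(1) = 5, ρ(π(5)) = ρ(8) = 4, ρ(π(6)) = ρ(4) = 7, ρ(π(7)) = ρ(3) = 1, ρ(π(8)) = ρ(6) = 3.
Hence πρ = [2 6 8 5 4 7 1 3].

2 6 8 5 4 7 1 3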